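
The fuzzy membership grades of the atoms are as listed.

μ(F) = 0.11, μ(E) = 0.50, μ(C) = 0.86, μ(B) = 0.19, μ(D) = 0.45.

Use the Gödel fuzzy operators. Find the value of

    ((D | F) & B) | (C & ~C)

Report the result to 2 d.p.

0.19

D | F = max(a, b) on (0.45, 0.11) = 0.45
(D | F) & B = min(a, b) on (0.45, 0.19) = 0.19
~C = 1 − 0.86 = 0.14
C & ~C = min(a, b) on (0.86, 0.14) = 0.14
((D | F) & B) | (C & ~C) = max(a, b) on (0.19, 0.14) = 0.19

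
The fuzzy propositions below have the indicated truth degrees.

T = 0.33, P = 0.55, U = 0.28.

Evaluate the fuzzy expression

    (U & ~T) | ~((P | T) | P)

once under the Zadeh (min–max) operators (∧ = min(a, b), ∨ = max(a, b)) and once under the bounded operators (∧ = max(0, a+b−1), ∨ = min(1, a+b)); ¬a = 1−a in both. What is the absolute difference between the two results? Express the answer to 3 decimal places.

0.450

Under Zadeh (min–max):
  ~T = 1 − 0.33 = 0.67
  U & ~T = min(a, b) on (0.28, 0.67) = 0.28
  P | T = max(a, b) on (0.55, 0.33) = 0.55
  (P | T) | P = max(a, b) on (0.55, 0.55) = 0.55
  ~((P | T) | P) = 1 − 0.55 = 0.45
  (U & ~T) | ~((P | T) | P) = max(a, b) on (0.28, 0.45) = 0.45
  → value = 0.4500
Under bounded:
  ~T = 1 − 0.33 = 0.67
  U & ~T = max(0, a+b−1) on (0.28, 0.67) = 0.00
  P | T = min(1, a+b) on (0.55, 0.33) = 0.88
  (P | T) | P = min(1, a+b) on (0.88, 0.55) = 1.00
  ~((P | T) | P) = 1 − 1.00 = 0.00
  (U & ~T) | ~((P | T) | P) = min(1, a+b) on (0.00, 0.00) = 0.00
  → value = 0.0000
|0.4500 − 0.0000| = 0.450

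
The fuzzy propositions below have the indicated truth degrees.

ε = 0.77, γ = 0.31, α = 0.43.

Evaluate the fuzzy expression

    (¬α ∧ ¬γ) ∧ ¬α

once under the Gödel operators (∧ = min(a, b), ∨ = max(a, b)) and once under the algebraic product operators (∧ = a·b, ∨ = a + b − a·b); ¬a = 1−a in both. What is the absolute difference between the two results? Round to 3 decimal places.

0.346

Under Gödel:
  ¬α = 1 − 0.43 = 0.57
  ¬γ = 1 − 0.31 = 0.69
  ¬α ∧ ¬γ = min(a, b) on (0.57, 0.69) = 0.57
  ¬α = 1 − 0.43 = 0.57
  (¬α ∧ ¬γ) ∧ ¬α = min(a, b) on (0.57, 0.57) = 0.57
  → value = 0.5700
Under algebraic product:
  ¬α = 1 − 0.4300 = 0.5700
  ¬γ = 1 − 0.3100 = 0.6900
  ¬α ∧ ¬γ = a·b on (0.5700, 0.6900) = 0.3933
  ¬α = 1 − 0.4300 = 0.5700
  (¬α ∧ ¬γ) ∧ ¬α = a·b on (0.3933, 0.5700) = 0.2242
  → value = 0.2242
|0.5700 − 0.2242| = 0.346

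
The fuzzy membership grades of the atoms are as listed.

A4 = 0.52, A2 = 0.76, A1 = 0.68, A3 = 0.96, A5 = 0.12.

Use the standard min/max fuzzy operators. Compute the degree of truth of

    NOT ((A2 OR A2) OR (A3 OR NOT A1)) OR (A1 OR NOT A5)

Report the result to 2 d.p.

0.88

A2 OR A2 = max(a, b) on (0.76, 0.76) = 0.76
NOT A1 = 1 − 0.68 = 0.32
A3 OR NOT A1 = max(a, b) on (0.96, 0.32) = 0.96
(A2 OR A2) OR (A3 OR NOT A1) = max(a, b) on (0.76, 0.96) = 0.96
NOT ((A2 OR A2) OR (A3 OR NOT A1)) = 1 − 0.96 = 0.04
NOT A5 = 1 − 0.12 = 0.88
A1 OR NOT A5 = max(a, b) on (0.68, 0.88) = 0.88
NOT ((A2 OR A2) OR (A3 OR NOT A1)) OR (A1 OR NOT A5) = max(a, b) on (0.04, 0.88) = 0.88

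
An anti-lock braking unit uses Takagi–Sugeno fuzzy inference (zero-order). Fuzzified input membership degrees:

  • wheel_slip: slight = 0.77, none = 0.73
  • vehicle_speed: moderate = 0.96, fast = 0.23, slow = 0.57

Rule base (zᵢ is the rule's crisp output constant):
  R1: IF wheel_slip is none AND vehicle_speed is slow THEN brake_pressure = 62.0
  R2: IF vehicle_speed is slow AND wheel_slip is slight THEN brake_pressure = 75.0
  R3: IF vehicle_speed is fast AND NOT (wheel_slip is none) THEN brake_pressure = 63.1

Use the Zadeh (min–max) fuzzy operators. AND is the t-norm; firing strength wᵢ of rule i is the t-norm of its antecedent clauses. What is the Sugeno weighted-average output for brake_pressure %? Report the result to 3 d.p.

R1 (z=62.0): none=0.73, slow=0.57; AND[min(a, b)] → w = 0.57
R2 (z=75.0): slow=0.57, slight=0.77; AND[min(a, b)] → w = 0.57
R3 (z=63.1): fast=0.23, ¬none=1−0.73=0.27; AND[min(a, b)] → w = 0.23
Weighted average = (0.57·62.0 + 0.57·75.0 + 0.23·63.1) / (0.57 + 0.57 + 0.23)
  = 92.6030 / 1.3700 = 67.593

67.593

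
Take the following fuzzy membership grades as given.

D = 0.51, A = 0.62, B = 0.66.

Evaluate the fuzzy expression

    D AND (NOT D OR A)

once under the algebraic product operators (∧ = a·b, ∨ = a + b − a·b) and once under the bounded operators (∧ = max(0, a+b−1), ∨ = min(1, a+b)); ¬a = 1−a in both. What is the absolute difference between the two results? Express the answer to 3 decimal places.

Under algebraic product:
  NOT D = 1 − 0.5100 = 0.4900
  NOT D OR A = a + b − a·b on (0.4900, 0.6200) = 0.8062
  D AND (NOT D OR A) = a·b on (0.5100, 0.8062) = 0.4112
  → value = 0.4112
Under bounded:
  NOT D = 1 − 0.51 = 0.49
  NOT D OR A = min(1, a+b) on (0.49, 0.62) = 1.00
  D AND (NOT D OR A) = max(0, a+b−1) on (0.51, 1.00) = 0.51
  → value = 0.5100
|0.4112 − 0.5100| = 0.099

0.099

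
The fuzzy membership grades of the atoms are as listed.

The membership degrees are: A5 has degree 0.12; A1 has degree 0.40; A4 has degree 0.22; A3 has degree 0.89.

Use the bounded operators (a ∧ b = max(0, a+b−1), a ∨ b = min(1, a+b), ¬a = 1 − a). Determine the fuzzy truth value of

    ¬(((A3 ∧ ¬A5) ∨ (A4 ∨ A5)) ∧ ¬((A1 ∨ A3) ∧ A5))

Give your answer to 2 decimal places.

0.12

¬A5 = 1 − 0.12 = 0.88
A3 ∧ ¬A5 = max(0, a+b−1) on (0.89, 0.88) = 0.77
A4 ∨ A5 = min(1, a+b) on (0.22, 0.12) = 0.34
(A3 ∧ ¬A5) ∨ (A4 ∨ A5) = min(1, a+b) on (0.77, 0.34) = 1.00
A1 ∨ A3 = min(1, a+b) on (0.40, 0.89) = 1.00
(A1 ∨ A3) ∧ A5 = max(0, a+b−1) on (1.00, 0.12) = 0.12
¬((A1 ∨ A3) ∧ A5) = 1 − 0.12 = 0.88
((A3 ∧ ¬A5) ∨ (A4 ∨ A5)) ∧ ¬((A1 ∨ A3) ∧ A5) = max(0, a+b−1) on (1.00, 0.88) = 0.88
¬(((A3 ∧ ¬A5) ∨ (A4 ∨ A5)) ∧ ¬((A1 ∨ A3) ∧ A5)) = 1 − 0.88 = 0.12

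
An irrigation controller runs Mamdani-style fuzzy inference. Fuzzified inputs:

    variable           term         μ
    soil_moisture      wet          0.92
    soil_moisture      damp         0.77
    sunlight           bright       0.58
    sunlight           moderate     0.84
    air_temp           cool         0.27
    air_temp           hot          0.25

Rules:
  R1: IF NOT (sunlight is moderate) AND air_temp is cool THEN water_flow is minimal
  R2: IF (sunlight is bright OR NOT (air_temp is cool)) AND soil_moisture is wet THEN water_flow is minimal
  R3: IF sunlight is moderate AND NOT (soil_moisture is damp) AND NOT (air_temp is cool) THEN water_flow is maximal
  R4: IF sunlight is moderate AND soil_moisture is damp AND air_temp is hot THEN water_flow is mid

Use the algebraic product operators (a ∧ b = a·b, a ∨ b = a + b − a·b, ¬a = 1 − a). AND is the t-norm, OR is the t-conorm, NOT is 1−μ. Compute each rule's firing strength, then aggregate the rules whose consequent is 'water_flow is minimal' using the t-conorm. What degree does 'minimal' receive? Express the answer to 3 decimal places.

R1: ¬moderate=1−0.84=0.16, cool=0.27; AND[a·b] → w = 0.0432
R2: (bright=0.58 OR ¬cool=1−0.27=0.73) = 0.8866; AND[a·b] with wet=0.92 → w = 0.8157
R3: moderate=0.84, ¬damp=1−0.77=0.23, ¬cool=1−0.27=0.73; AND[a·b] → w = 0.1410
R4: moderate=0.84, damp=0.77, hot=0.25; AND[a·b] → w = 0.1617
Rules with consequent 'minimal': {R1, R2} → strengths 0.0432, 0.8157
Aggregate via t-conorm [a + b − a·b]: 0.8236

0.824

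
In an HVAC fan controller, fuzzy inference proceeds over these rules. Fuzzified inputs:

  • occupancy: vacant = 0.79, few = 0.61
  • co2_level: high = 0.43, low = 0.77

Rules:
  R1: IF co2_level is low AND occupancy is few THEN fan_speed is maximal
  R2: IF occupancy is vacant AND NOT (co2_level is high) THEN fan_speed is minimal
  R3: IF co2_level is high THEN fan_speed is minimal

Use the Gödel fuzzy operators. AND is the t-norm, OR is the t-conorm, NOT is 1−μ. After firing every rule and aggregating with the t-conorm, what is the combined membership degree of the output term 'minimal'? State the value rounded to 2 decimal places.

R1: low=0.77, few=0.61; AND[min(a, b)] → w = 0.61
R2: vacant=0.79, ¬high=1−0.43=0.57; AND[min(a, b)] → w = 0.57
R3: high=0.43 → w = 0.43
Rules with consequent 'minimal': {R2, R3} → strengths 0.57, 0.43
Aggregate via t-conorm [max(a, b)]: 0.57

0.57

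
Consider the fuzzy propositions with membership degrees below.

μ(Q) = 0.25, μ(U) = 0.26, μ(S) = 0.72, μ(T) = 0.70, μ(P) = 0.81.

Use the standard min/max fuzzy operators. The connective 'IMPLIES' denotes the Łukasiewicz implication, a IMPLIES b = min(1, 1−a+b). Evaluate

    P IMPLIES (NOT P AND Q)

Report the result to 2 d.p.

NOT P = 1 − 0.81 = 0.19
NOT P AND Q = min(a, b) on (0.19, 0.25) = 0.19
P IMPLIES (NOT P AND Q)  [Łukasiewicz: min(1, 1−a+b)] with a=0.81, b=0.19 → 0.38

0.38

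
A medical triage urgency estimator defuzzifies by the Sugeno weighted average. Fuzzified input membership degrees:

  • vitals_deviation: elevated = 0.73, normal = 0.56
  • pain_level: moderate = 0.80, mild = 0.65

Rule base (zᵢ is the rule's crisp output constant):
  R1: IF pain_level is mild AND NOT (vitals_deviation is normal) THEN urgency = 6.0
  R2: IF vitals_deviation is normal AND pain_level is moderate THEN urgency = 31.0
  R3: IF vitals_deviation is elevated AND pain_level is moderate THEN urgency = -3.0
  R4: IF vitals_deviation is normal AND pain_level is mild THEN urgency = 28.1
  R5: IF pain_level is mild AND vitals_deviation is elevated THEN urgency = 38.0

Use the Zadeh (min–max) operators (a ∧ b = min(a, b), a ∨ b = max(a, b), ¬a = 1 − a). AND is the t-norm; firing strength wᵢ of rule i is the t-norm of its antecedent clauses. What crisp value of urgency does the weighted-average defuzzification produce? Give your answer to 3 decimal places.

R1 (z=6.0): mild=0.65, ¬normal=1−0.56=0.44; AND[min(a, b)] → w = 0.44
R2 (z=31.0): normal=0.56, moderate=0.80; AND[min(a, b)] → w = 0.56
R3 (z=-3.0): elevated=0.73, moderate=0.80; AND[min(a, b)] → w = 0.73
R4 (z=28.1): normal=0.56, mild=0.65; AND[min(a, b)] → w = 0.56
R5 (z=38.0): mild=0.65, elevated=0.73; AND[min(a, b)] → w = 0.65
Weighted average = (0.44·6.0 + 0.56·31.0 + 0.73·-3.0 + 0.56·28.1 + 0.65·38.0) / (0.44 + 0.56 + 0.73 + 0.56 + 0.65)
  = 58.2460 / 2.9400 = 19.812

19.812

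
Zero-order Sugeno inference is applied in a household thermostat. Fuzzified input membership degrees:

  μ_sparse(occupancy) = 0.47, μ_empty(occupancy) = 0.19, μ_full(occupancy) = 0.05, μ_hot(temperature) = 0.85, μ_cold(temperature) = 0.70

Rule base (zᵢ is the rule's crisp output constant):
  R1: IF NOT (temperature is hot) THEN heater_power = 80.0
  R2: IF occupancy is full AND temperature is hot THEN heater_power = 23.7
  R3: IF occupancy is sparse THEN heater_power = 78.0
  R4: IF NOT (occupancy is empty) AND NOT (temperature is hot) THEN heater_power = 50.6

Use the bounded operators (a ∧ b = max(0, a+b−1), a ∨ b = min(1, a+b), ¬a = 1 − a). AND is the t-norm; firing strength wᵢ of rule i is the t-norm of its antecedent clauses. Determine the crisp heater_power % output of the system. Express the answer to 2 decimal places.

R1 (z=80.0): ¬hot=1−0.85=0.15 → w = 0.15
R2 (z=23.7): full=0.05, hot=0.85; AND[max(0, a+b−1)] → w = 0.00
R3 (z=78.0): sparse=0.47 → w = 0.47
R4 (z=50.6): ¬empty=1−0.19=0.81, ¬hot=1−0.85=0.15; AND[max(0, a+b−1)] → w = 0.00
Weighted average = (0.15·80.0 + 0.00·23.7 + 0.47·78.0 + 0.00·50.6) / (0.15 + 0.00 + 0.47 + 0.00)
  = 48.6600 / 0.6200 = 78.48

78.48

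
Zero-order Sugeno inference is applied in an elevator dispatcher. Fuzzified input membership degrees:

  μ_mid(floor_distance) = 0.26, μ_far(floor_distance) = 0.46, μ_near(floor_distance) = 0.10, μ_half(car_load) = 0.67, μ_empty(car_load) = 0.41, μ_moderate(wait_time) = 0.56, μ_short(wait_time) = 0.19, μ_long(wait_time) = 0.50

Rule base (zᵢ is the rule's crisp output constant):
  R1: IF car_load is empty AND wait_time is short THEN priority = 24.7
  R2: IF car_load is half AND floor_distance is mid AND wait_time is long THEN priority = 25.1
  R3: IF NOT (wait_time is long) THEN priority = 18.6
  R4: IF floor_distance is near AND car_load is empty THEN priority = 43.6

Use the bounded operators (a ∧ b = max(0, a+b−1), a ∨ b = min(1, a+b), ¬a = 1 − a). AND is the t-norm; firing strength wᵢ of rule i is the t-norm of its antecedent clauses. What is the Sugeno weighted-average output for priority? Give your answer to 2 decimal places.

18.60

R1 (z=24.7): empty=0.41, short=0.19; AND[max(0, a+b−1)] → w = 0.00
R2 (z=25.1): half=0.67, mid=0.26, long=0.50; AND[max(0, a+b−1)] → w = 0.00
R3 (z=18.6): ¬long=1−0.50=0.50 → w = 0.50
R4 (z=43.6): near=0.10, empty=0.41; AND[max(0, a+b−1)] → w = 0.00
Weighted average = (0.00·24.7 + 0.00·25.1 + 0.50·18.6 + 0.00·43.6) / (0.00 + 0.00 + 0.50 + 0.00)
  = 9.3000 / 0.5000 = 18.60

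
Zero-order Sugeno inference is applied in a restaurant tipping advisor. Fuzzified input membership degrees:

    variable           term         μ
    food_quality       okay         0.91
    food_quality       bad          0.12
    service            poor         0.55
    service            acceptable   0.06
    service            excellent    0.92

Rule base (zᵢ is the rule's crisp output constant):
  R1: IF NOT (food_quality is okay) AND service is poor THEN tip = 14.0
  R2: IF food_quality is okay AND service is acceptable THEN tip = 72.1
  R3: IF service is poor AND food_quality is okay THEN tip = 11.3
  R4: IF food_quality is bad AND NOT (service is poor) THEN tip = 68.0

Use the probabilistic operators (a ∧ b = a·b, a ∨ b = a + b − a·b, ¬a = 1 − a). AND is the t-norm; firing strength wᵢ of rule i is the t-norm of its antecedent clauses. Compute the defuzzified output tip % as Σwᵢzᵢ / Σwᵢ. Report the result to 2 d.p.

R1 (z=14.0): ¬okay=1−0.91=0.09, poor=0.55; AND[a·b] → w = 0.0495
R2 (z=72.1): okay=0.91, acceptable=0.06; AND[a·b] → w = 0.0546
R3 (z=11.3): poor=0.55, okay=0.91; AND[a·b] → w = 0.5005
R4 (z=68.0): bad=0.12, ¬poor=1−0.55=0.45; AND[a·b] → w = 0.0540
Weighted average = (0.0495·14.0 + 0.0546·72.1 + 0.5005·11.3 + 0.0540·68.0) / (0.0495 + 0.0546 + 0.5005 + 0.0540)
  = 13.9573 / 0.6586 = 21.19

21.19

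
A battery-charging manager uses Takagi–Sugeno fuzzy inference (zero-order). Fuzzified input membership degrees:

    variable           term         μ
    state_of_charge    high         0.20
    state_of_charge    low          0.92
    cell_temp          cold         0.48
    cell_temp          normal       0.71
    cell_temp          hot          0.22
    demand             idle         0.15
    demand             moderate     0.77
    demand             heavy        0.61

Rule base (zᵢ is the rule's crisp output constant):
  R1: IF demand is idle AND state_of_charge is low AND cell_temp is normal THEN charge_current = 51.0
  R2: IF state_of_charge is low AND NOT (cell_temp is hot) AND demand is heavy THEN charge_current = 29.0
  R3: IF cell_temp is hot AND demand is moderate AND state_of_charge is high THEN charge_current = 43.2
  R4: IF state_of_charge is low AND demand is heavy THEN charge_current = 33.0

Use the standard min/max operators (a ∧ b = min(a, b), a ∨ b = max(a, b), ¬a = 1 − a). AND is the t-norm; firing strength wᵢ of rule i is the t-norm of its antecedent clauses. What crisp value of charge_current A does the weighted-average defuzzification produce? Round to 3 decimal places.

R1 (z=51.0): idle=0.15, low=0.92, normal=0.71; AND[min(a, b)] → w = 0.15
R2 (z=29.0): low=0.92, ¬hot=1−0.22=0.78, heavy=0.61; AND[min(a, b)] → w = 0.61
R3 (z=43.2): hot=0.22, moderate=0.77, high=0.20; AND[min(a, b)] → w = 0.20
R4 (z=33.0): low=0.92, heavy=0.61; AND[min(a, b)] → w = 0.61
Weighted average = (0.15·51.0 + 0.61·29.0 + 0.20·43.2 + 0.61·33.0) / (0.15 + 0.61 + 0.20 + 0.61)
  = 54.1100 / 1.5700 = 34.465

34.465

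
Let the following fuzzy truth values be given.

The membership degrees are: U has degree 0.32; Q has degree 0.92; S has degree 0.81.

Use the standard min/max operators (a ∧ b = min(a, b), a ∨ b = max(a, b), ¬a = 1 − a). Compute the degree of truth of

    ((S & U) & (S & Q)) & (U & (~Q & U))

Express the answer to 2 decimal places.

0.08

S & U = min(a, b) on (0.81, 0.32) = 0.32
S & Q = min(a, b) on (0.81, 0.92) = 0.81
(S & U) & (S & Q) = min(a, b) on (0.32, 0.81) = 0.32
~Q = 1 − 0.92 = 0.08
~Q & U = min(a, b) on (0.08, 0.32) = 0.08
U & (~Q & U) = min(a, b) on (0.32, 0.08) = 0.08
((S & U) & (S & Q)) & (U & (~Q & U)) = min(a, b) on (0.32, 0.08) = 0.08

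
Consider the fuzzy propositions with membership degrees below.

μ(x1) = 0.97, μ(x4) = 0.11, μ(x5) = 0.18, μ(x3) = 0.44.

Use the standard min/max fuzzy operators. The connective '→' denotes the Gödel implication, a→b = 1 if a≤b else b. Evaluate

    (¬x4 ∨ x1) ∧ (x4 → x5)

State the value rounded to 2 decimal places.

¬x4 = 1 − 0.11 = 0.89
¬x4 ∨ x1 = max(a, b) on (0.89, 0.97) = 0.97
x4 → x5  [Gödel: 1 if a≤b else b] with a=0.11, b=0.18 → 1.00
(¬x4 ∨ x1) ∧ (x4 → x5) = min(a, b) on (0.97, 1.00) = 0.97

0.97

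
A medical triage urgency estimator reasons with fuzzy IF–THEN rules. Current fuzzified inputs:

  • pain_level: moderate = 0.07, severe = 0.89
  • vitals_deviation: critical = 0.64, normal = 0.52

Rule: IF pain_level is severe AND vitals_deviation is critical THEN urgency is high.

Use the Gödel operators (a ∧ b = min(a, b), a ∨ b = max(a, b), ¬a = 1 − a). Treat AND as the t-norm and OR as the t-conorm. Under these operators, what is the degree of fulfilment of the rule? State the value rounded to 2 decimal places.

firing strength: severe=0.89, critical=0.64; AND[min(a, b)] → w = 0.64

0.64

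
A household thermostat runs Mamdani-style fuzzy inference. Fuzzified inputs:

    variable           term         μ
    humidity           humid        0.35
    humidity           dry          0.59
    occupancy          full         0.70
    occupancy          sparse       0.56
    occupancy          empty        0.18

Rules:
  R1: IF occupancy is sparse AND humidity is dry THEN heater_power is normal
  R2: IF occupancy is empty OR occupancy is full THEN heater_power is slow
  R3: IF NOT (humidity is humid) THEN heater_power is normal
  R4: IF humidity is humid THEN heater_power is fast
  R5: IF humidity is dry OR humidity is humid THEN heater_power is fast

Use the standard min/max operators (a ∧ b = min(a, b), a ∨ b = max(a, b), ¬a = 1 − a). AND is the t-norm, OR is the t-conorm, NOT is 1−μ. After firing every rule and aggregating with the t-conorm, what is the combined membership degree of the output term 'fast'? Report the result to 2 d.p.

0.59

R1: sparse=0.56, dry=0.59; AND[min(a, b)] → w = 0.56
R2: empty=0.18, full=0.70; OR[max(a, b)] → w = 0.70
R3: ¬humid=1−0.35=0.65 → w = 0.65
R4: humid=0.35 → w = 0.35
R5: dry=0.59, humid=0.35; OR[max(a, b)] → w = 0.59
Rules with consequent 'fast': {R4, R5} → strengths 0.35, 0.59
Aggregate via t-conorm [max(a, b)]: 0.59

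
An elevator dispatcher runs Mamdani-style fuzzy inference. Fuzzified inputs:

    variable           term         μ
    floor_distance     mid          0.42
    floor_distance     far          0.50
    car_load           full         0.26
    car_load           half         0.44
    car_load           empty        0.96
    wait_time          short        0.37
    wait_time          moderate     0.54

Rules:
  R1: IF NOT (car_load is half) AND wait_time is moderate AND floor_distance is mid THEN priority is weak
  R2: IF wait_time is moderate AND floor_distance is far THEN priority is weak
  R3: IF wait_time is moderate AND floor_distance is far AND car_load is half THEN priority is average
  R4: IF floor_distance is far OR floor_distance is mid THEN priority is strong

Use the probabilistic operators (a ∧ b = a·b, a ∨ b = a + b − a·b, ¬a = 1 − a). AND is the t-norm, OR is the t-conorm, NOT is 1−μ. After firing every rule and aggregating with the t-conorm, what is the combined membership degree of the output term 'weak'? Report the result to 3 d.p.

R1: ¬half=1−0.44=0.56, moderate=0.54, mid=0.42; AND[a·b] → w = 0.1270
R2: moderate=0.54, far=0.50; AND[a·b] → w = 0.2700
R3: moderate=0.54, far=0.50, half=0.44; AND[a·b] → w = 0.1188
R4: far=0.50, mid=0.42; OR[a + b − a·b] → w = 0.7100
Rules with consequent 'weak': {R1, R2} → strengths 0.1270, 0.2700
Aggregate via t-conorm [a + b − a·b]: 0.3627

0.363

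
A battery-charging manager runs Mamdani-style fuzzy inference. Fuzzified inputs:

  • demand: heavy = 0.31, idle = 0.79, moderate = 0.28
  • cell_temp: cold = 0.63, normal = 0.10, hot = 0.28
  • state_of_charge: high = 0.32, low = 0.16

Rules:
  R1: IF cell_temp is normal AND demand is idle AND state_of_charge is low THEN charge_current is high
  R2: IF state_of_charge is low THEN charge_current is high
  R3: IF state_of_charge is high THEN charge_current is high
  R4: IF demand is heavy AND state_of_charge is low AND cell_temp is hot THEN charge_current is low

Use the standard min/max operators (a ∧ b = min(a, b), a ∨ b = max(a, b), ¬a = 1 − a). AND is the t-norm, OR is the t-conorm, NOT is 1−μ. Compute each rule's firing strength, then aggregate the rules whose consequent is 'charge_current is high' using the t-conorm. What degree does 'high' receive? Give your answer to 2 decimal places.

0.32

R1: normal=0.10, idle=0.79, low=0.16; AND[min(a, b)] → w = 0.10
R2: low=0.16 → w = 0.16
R3: high=0.32 → w = 0.32
R4: heavy=0.31, low=0.16, hot=0.28; AND[min(a, b)] → w = 0.16
Rules with consequent 'high': {R1, R2, R3} → strengths 0.10, 0.16, 0.32
Aggregate via t-conorm [max(a, b)]: 0.32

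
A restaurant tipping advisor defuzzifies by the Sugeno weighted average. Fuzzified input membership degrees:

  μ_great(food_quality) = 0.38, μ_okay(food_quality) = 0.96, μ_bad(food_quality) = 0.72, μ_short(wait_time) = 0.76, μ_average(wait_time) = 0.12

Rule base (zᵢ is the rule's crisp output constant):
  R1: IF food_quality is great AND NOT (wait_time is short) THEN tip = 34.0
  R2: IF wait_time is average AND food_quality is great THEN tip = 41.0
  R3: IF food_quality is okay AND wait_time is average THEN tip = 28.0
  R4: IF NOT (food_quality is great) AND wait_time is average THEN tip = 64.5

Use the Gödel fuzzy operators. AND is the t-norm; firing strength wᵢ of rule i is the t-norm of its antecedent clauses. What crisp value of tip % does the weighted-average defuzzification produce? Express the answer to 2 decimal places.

40.30

R1 (z=34.0): great=0.38, ¬short=1−0.76=0.24; AND[min(a, b)] → w = 0.24
R2 (z=41.0): average=0.12, great=0.38; AND[min(a, b)] → w = 0.12
R3 (z=28.0): okay=0.96, average=0.12; AND[min(a, b)] → w = 0.12
R4 (z=64.5): ¬great=1−0.38=0.62, average=0.12; AND[min(a, b)] → w = 0.12
Weighted average = (0.24·34.0 + 0.12·41.0 + 0.12·28.0 + 0.12·64.5) / (0.24 + 0.12 + 0.12 + 0.12)
  = 24.1800 / 0.6000 = 40.30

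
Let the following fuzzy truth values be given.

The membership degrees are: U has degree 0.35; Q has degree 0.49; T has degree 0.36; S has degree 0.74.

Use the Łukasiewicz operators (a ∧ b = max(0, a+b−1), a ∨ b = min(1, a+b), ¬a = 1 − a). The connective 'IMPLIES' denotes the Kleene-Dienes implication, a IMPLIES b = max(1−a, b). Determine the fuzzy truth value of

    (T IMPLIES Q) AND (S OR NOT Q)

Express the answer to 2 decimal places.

0.64

T IMPLIES Q  [Kleene-Dienes: max(1−a, b)] with a=0.36, b=0.49 → 0.64
NOT Q = 1 − 0.49 = 0.51
S OR NOT Q = min(1, a+b) on (0.74, 0.51) = 1.00
(T IMPLIES Q) AND (S OR NOT Q) = max(0, a+b−1) on (0.64, 1.00) = 0.64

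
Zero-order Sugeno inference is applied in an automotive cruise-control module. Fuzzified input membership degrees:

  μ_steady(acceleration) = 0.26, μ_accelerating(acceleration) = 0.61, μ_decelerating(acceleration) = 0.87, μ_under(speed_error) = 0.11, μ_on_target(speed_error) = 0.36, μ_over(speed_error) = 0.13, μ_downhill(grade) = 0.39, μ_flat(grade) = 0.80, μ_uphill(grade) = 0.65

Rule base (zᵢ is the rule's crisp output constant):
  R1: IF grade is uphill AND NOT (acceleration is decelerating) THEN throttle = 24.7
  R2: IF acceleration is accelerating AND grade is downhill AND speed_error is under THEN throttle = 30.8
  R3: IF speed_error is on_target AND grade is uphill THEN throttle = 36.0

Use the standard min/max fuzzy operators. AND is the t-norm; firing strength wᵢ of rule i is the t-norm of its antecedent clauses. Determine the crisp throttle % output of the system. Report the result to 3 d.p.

R1 (z=24.7): uphill=0.65, ¬decelerating=1−0.87=0.13; AND[min(a, b)] → w = 0.13
R2 (z=30.8): accelerating=0.61, downhill=0.39, under=0.11; AND[min(a, b)] → w = 0.11
R3 (z=36.0): on_target=0.36, uphill=0.65; AND[min(a, b)] → w = 0.36
Weighted average = (0.13·24.7 + 0.11·30.8 + 0.36·36.0) / (0.13 + 0.11 + 0.36)
  = 19.5590 / 0.6000 = 32.598

32.598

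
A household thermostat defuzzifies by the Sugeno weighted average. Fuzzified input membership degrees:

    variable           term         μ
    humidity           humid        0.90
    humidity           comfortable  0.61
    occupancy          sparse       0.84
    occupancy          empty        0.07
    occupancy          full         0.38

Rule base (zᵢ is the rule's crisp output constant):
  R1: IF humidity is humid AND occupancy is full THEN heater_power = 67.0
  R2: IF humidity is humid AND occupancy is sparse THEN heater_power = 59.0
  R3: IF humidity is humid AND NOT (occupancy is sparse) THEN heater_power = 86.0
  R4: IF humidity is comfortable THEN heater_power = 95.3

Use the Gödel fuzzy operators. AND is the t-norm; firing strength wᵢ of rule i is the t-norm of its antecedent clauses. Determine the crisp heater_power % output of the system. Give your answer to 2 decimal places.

R1 (z=67.0): humid=0.90, full=0.38; AND[min(a, b)] → w = 0.38
R2 (z=59.0): humid=0.90, sparse=0.84; AND[min(a, b)] → w = 0.84
R3 (z=86.0): humid=0.90, ¬sparse=1−0.84=0.16; AND[min(a, b)] → w = 0.16
R4 (z=95.3): comfortable=0.61 → w = 0.61
Weighted average = (0.38·67.0 + 0.84·59.0 + 0.16·86.0 + 0.61·95.3) / (0.38 + 0.84 + 0.16 + 0.61)
  = 146.9130 / 1.9900 = 73.83

73.83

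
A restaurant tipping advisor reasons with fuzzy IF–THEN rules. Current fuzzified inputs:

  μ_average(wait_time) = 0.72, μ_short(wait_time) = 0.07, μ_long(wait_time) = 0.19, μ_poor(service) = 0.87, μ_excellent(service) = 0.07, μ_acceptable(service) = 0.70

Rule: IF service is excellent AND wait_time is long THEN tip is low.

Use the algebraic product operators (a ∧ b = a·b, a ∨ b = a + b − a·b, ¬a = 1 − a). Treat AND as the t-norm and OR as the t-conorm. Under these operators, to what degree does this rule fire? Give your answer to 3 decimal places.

firing strength: excellent=0.07, long=0.19; AND[a·b] → w = 0.0133

0.013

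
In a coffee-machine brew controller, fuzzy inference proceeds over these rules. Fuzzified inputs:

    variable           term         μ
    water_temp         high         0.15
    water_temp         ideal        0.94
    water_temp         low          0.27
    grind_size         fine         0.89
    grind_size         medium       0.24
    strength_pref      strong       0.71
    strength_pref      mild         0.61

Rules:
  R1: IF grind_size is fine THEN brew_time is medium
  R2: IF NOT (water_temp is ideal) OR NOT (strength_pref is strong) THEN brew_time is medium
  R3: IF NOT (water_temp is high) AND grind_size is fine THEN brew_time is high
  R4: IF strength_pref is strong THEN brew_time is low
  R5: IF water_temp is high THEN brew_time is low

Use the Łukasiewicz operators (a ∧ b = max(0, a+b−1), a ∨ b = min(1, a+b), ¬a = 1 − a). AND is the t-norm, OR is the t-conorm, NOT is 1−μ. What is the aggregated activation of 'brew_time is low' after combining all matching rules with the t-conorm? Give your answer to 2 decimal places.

0.86

R1: fine=0.89 → w = 0.89
R2: ¬ideal=1−0.94=0.06, ¬strong=1−0.71=0.29; OR[min(1, a+b)] → w = 0.35
R3: ¬high=1−0.15=0.85, fine=0.89; AND[max(0, a+b−1)] → w = 0.74
R4: strong=0.71 → w = 0.71
R5: high=0.15 → w = 0.15
Rules with consequent 'low': {R4, R5} → strengths 0.71, 0.15
Aggregate via t-conorm [min(1, a+b)]: 0.86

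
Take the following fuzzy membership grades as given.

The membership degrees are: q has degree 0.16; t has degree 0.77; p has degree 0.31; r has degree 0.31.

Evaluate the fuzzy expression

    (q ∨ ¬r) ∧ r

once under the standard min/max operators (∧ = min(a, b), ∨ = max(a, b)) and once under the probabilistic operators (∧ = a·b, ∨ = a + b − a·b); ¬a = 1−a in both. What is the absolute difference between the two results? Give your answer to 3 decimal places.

0.081

Under standard min/max:
  ¬r = 1 − 0.31 = 0.69
  q ∨ ¬r = max(a, b) on (0.16, 0.69) = 0.69
  (q ∨ ¬r) ∧ r = min(a, b) on (0.69, 0.31) = 0.31
  → value = 0.3100
Under probabilistic:
  ¬r = 1 − 0.3100 = 0.6900
  q ∨ ¬r = a + b − a·b on (0.1600, 0.6900) = 0.7396
  (q ∨ ¬r) ∧ r = a·b on (0.7396, 0.3100) = 0.2293
  → value = 0.2293
|0.3100 − 0.2293| = 0.081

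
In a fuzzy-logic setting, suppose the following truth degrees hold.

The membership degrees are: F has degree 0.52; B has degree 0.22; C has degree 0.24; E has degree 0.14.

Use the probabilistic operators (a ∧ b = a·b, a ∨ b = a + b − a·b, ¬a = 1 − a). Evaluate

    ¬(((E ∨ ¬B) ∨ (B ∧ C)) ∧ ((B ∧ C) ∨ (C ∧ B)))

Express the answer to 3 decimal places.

0.916

¬B = 1 − 0.2200 = 0.7800
E ∨ ¬B = a + b − a·b on (0.1400, 0.7800) = 0.8108
B ∧ C = a·b on (0.2200, 0.2400) = 0.0528
(E ∨ ¬B) ∨ (B ∧ C) = a + b − a·b on (0.8108, 0.0528) = 0.8208
B ∧ C = a·b on (0.2200, 0.2400) = 0.0528
C ∧ B = a·b on (0.2400, 0.2200) = 0.0528
(B ∧ C) ∨ (C ∧ B) = a + b − a·b on (0.0528, 0.0528) = 0.1028
((E ∨ ¬B) ∨ (B ∧ C)) ∧ ((B ∧ C) ∨ (C ∧ B)) = a·b on (0.8208, 0.1028) = 0.0844
¬(((E ∨ ¬B) ∨ (B ∧ C)) ∧ ((B ∧ C) ∨ (C ∧ B))) = 1 − 0.0844 = 0.9156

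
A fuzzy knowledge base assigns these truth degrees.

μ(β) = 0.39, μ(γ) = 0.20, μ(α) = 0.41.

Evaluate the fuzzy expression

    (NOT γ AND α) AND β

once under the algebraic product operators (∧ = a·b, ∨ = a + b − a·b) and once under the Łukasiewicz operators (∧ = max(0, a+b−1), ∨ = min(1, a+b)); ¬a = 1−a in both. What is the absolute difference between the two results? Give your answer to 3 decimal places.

Under algebraic product:
  NOT γ = 1 − 0.2000 = 0.8000
  NOT γ AND α = a·b on (0.8000, 0.4100) = 0.3280
  (NOT γ AND α) AND β = a·b on (0.3280, 0.3900) = 0.1279
  → value = 0.1279
Under Łukasiewicz:
  NOT γ = 1 − 0.20 = 0.80
  NOT γ AND α = max(0, a+b−1) on (0.80, 0.41) = 0.21
  (NOT γ AND α) AND β = max(0, a+b−1) on (0.21, 0.39) = 0.00
  → value = 0.0000
|0.1279 − 0.0000| = 0.128

0.128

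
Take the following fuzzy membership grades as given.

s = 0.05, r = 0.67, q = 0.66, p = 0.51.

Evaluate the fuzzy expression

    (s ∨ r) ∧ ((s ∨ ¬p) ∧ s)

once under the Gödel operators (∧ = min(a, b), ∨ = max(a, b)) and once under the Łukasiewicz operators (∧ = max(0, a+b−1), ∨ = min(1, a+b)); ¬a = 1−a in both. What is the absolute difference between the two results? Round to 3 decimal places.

Under Gödel:
  s ∨ r = max(a, b) on (0.05, 0.67) = 0.67
  ¬p = 1 − 0.51 = 0.49
  s ∨ ¬p = max(a, b) on (0.05, 0.49) = 0.49
  (s ∨ ¬p) ∧ s = min(a, b) on (0.49, 0.05) = 0.05
  (s ∨ r) ∧ ((s ∨ ¬p) ∧ s) = min(a, b) on (0.67, 0.05) = 0.05
  → value = 0.0500
Under Łukasiewicz:
  s ∨ r = min(1, a+b) on (0.05, 0.67) = 0.72
  ¬p = 1 − 0.51 = 0.49
  s ∨ ¬p = min(1, a+b) on (0.05, 0.49) = 0.54
  (s ∨ ¬p) ∧ s = max(0, a+b−1) on (0.54, 0.05) = 0.00
  (s ∨ r) ∧ ((s ∨ ¬p) ∧ s) = max(0, a+b−1) on (0.72, 0.00) = 0.00
  → value = 0.0000
|0.0500 − 0.0000| = 0.050

0.050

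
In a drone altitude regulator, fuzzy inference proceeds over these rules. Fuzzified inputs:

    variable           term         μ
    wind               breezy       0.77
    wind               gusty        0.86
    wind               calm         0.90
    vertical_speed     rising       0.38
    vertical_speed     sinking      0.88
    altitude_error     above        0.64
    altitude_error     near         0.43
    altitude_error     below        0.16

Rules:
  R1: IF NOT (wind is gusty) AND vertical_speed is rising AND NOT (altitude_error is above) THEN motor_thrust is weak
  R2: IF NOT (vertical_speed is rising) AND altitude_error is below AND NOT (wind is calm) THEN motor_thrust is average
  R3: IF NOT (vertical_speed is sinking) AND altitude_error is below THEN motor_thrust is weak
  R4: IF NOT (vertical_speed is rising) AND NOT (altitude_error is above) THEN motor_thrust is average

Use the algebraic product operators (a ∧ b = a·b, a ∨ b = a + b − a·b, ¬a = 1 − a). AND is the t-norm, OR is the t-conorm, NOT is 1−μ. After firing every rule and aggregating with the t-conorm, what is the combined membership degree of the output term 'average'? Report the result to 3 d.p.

0.231

R1: ¬gusty=1−0.86=0.14, rising=0.38, ¬above=1−0.64=0.36; AND[a·b] → w = 0.0192
R2: ¬rising=1−0.38=0.62, below=0.16, ¬calm=1−0.90=0.10; AND[a·b] → w = 0.0099
R3: ¬sinking=1−0.88=0.12, below=0.16; AND[a·b] → w = 0.0192
R4: ¬rising=1−0.38=0.62, ¬above=1−0.64=0.36; AND[a·b] → w = 0.2232
Rules with consequent 'average': {R2, R4} → strengths 0.0099, 0.2232
Aggregate via t-conorm [a + b − a·b]: 0.2309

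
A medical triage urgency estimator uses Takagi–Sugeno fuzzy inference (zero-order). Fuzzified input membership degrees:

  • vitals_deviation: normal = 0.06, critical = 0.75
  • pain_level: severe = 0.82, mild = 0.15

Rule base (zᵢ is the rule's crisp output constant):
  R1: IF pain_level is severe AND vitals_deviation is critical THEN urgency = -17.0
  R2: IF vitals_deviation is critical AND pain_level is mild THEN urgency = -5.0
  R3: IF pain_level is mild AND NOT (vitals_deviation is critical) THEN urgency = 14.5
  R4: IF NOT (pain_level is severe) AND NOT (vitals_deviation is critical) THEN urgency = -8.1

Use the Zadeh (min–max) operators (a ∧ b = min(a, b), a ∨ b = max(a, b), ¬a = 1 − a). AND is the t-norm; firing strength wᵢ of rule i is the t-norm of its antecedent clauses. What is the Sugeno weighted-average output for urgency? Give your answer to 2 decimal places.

R1 (z=-17.0): severe=0.82, critical=0.75; AND[min(a, b)] → w = 0.75
R2 (z=-5.0): critical=0.75, mild=0.15; AND[min(a, b)] → w = 0.15
R3 (z=14.5): mild=0.15, ¬critical=1−0.75=0.25; AND[min(a, b)] → w = 0.15
R4 (z=-8.1): ¬severe=1−0.82=0.18, ¬critical=1−0.75=0.25; AND[min(a, b)] → w = 0.18
Weighted average = (0.75·-17.0 + 0.15·-5.0 + 0.15·14.5 + 0.18·-8.1) / (0.75 + 0.15 + 0.15 + 0.18)
  = -12.7830 / 1.2300 = -10.39

-10.39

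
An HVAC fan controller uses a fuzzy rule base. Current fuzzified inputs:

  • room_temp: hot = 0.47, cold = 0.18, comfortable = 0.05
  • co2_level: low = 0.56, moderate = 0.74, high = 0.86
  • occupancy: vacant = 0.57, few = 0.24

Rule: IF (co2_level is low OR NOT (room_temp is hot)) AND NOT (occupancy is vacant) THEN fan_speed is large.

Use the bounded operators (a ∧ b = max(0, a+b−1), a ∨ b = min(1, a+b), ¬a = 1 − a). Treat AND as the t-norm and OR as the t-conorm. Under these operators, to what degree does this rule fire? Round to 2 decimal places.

firing strength: (low=0.56 OR ¬hot=1−0.47=0.53) = 1.00; AND[max(0, a+b−1)] with ¬vacant=1−0.57=0.43 → w = 0.43

0.43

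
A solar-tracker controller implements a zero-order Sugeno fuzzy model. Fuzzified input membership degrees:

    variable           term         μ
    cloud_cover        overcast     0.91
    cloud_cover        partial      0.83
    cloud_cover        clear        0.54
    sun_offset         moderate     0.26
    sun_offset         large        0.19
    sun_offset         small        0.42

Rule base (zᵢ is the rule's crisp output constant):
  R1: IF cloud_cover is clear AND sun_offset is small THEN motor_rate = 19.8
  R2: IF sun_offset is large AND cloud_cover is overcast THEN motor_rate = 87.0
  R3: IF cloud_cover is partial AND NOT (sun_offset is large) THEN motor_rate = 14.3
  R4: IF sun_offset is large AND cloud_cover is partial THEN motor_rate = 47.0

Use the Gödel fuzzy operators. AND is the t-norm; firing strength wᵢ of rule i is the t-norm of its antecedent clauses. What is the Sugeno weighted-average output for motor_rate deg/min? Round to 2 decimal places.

R1 (z=19.8): clear=0.54, small=0.42; AND[min(a, b)] → w = 0.42
R2 (z=87.0): large=0.19, overcast=0.91; AND[min(a, b)] → w = 0.19
R3 (z=14.3): partial=0.83, ¬large=1−0.19=0.81; AND[min(a, b)] → w = 0.81
R4 (z=47.0): large=0.19, partial=0.83; AND[min(a, b)] → w = 0.19
Weighted average = (0.42·19.8 + 0.19·87.0 + 0.81·14.3 + 0.19·47.0) / (0.42 + 0.19 + 0.81 + 0.19)
  = 45.3590 / 1.6100 = 28.17

28.17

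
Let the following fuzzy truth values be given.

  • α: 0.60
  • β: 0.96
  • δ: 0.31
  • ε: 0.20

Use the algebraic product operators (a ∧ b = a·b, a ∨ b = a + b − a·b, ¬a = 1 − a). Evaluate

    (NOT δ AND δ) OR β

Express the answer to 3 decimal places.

0.969

NOT δ = 1 − 0.3100 = 0.6900
NOT δ AND δ = a·b on (0.6900, 0.3100) = 0.2139
(NOT δ AND δ) OR β = a + b − a·b on (0.2139, 0.9600) = 0.9686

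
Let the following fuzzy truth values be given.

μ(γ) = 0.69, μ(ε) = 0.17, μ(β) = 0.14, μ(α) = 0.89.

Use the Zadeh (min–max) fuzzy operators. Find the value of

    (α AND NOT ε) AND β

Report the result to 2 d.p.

NOT ε = 1 − 0.17 = 0.83
α AND NOT ε = min(a, b) on (0.89, 0.83) = 0.83
(α AND NOT ε) AND β = min(a, b) on (0.83, 0.14) = 0.14

0.14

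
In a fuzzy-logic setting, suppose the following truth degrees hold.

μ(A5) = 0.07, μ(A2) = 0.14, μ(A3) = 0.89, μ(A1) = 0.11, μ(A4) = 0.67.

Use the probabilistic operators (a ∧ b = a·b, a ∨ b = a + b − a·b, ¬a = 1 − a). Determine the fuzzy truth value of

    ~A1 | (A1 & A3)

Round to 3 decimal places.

0.901

~A1 = 1 − 0.1100 = 0.8900
A1 & A3 = a·b on (0.1100, 0.8900) = 0.0979
~A1 | (A1 & A3) = a + b − a·b on (0.8900, 0.0979) = 0.9008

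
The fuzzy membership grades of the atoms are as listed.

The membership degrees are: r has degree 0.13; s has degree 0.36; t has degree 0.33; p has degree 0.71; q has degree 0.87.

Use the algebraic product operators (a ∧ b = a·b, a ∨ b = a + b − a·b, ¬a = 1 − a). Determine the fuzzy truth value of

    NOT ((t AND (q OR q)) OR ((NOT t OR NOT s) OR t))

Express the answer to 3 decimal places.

0.054

q OR q = a + b − a·b on (0.8700, 0.8700) = 0.9831
t AND (q OR q) = a·b on (0.3300, 0.9831) = 0.3244
NOT t = 1 − 0.3300 = 0.6700
NOT s = 1 − 0.3600 = 0.6400
NOT t OR NOT s = a + b − a·b on (0.6700, 0.6400) = 0.8812
(NOT t OR NOT s) OR t = a + b − a·b on (0.8812, 0.3300) = 0.9204
(t AND (q OR q)) OR ((NOT t OR NOT s) OR t) = a + b − a·b on (0.3244, 0.9204) = 0.9462
NOT ((t AND (q OR q)) OR ((NOT t OR NOT s) OR t)) = 1 − 0.9462 = 0.0538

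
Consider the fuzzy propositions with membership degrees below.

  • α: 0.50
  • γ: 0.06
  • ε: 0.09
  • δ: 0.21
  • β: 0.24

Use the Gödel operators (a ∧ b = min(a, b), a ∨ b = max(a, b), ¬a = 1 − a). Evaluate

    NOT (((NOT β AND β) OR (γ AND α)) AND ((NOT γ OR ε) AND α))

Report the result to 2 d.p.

0.76

NOT β = 1 − 0.24 = 0.76
NOT β AND β = min(a, b) on (0.76, 0.24) = 0.24
γ AND α = min(a, b) on (0.06, 0.50) = 0.06
(NOT β AND β) OR (γ AND α) = max(a, b) on (0.24, 0.06) = 0.24
NOT γ = 1 − 0.06 = 0.94
NOT γ OR ε = max(a, b) on (0.94, 0.09) = 0.94
(NOT γ OR ε) AND α = min(a, b) on (0.94, 0.50) = 0.50
((NOT β AND β) OR (γ AND α)) AND ((NOT γ OR ε) AND α) = min(a, b) on (0.24, 0.50) = 0.24
NOT (((NOT β AND β) OR (γ AND α)) AND ((NOT γ OR ε) AND α)) = 1 − 0.24 = 0.76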